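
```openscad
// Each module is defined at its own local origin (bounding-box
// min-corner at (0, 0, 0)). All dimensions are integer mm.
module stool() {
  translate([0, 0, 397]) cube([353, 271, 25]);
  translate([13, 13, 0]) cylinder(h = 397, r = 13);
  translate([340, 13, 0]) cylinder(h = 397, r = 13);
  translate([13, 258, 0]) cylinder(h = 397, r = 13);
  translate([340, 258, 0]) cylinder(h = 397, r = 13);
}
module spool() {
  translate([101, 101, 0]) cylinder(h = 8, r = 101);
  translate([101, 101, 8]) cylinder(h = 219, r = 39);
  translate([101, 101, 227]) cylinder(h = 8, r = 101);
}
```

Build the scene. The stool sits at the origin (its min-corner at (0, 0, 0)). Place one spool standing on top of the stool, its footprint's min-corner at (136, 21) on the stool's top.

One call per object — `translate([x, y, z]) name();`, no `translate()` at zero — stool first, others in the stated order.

stool();
translate([136, 21, 422]) spool();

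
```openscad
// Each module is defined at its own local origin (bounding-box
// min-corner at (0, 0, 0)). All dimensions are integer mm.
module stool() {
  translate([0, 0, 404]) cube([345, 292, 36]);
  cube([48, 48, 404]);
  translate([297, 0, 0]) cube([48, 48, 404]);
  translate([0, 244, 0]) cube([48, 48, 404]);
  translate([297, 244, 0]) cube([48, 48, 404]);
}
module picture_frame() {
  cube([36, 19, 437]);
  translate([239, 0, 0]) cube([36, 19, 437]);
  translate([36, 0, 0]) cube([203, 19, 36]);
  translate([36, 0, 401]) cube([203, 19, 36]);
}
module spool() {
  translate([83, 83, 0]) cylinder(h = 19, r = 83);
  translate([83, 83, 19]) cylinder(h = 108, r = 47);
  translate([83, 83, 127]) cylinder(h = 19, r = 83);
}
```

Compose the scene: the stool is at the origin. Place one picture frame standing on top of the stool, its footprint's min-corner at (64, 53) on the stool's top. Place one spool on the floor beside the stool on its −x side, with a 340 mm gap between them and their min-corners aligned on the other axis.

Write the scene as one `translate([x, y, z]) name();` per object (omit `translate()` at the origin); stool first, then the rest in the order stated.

stool();
translate([64, 53, 440]) picture_frame();
translate([-506, 0, 0]) spool();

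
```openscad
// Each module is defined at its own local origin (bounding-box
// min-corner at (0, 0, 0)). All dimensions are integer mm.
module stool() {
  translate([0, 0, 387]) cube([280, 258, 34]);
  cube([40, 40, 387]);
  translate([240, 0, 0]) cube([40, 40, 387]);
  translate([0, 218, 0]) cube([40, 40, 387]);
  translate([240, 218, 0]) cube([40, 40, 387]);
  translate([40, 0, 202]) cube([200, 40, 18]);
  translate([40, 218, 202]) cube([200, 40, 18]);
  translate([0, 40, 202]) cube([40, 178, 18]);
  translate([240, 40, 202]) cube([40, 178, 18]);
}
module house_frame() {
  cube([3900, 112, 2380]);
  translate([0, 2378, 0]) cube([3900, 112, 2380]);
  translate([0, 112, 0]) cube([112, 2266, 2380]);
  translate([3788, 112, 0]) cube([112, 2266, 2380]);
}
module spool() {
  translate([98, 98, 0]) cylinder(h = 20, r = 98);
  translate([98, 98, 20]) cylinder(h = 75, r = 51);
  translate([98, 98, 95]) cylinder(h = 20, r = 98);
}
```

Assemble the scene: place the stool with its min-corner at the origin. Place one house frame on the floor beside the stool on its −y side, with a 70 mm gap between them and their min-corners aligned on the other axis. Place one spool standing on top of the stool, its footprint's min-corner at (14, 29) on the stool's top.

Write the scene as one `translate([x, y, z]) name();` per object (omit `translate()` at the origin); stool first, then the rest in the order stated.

stool();
translate([0, -2560, 0]) house_frame();
translate([14, 29, 421]) spool();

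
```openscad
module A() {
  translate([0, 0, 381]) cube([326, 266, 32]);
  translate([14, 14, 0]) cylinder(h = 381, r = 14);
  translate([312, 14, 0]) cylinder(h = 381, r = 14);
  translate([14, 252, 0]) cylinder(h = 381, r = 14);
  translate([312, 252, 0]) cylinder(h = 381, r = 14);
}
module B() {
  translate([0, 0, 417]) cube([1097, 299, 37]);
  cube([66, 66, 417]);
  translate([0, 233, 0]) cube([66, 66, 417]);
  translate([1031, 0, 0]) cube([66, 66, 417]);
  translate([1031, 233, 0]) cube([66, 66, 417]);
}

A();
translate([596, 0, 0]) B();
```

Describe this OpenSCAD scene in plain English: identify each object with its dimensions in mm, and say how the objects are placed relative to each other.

A is a simple wooden stool: a rectangular seat 326 mm (x) by 266 mm (y), 32 mm thick, top face at z = 413 mm, on four round legs, each 28 mm in diameter. The legs rest on z = 0, each leg's axis is inset half a diameter from the nearest pair of seat edges (so the leg's bounding box is flush with the corner).

B is a bench: a 1097×299 mm seat slab, 37 mm thick, top at z = 454 mm, on four 66×66 mm square legs flush with the seat corners and standing on z = 0.

The bench is on the floor beside the stool on its +x side.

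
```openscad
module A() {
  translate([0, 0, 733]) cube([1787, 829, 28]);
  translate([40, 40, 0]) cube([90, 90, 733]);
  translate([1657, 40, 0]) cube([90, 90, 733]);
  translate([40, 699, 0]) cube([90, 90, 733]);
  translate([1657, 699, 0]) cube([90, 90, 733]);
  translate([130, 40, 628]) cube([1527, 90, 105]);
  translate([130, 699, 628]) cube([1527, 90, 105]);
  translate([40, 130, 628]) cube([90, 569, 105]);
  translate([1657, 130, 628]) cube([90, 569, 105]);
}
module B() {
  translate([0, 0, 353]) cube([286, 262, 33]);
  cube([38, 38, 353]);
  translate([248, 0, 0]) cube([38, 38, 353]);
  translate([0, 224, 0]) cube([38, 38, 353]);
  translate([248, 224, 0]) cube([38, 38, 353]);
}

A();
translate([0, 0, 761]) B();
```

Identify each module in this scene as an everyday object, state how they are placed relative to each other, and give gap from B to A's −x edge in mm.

A is a table. B is a stool. The stool is on top of the table. The gap from the stool to the table's −x edge is 0 mm.

The stool's min-x is at 0; the table's min-x is 0; gap = 0 mm.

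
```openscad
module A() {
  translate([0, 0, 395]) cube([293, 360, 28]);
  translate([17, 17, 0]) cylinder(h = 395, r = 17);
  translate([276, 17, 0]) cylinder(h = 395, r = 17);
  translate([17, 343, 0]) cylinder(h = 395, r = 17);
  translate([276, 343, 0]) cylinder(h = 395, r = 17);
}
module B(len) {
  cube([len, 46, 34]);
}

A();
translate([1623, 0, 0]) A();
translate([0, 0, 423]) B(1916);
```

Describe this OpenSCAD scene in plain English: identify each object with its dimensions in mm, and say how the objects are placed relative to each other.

A is a four-legged stool. The seat is a 293×360×28 mm slab whose top surface is at z = 423 mm; four round legs, each 34 mm in diameter, run from the floor (z = 0) to the underside of the seat, each leg's axis is inset half a diameter from the nearest pair of seat edges (so the leg's bounding box is flush with the corner).

B is a rectangular beam 1916 mm long (x), 46 mm deep (y), 34 mm thick (z).

The beam spans the tops of two stools placed 1330 mm apart, resting at z = 423 mm.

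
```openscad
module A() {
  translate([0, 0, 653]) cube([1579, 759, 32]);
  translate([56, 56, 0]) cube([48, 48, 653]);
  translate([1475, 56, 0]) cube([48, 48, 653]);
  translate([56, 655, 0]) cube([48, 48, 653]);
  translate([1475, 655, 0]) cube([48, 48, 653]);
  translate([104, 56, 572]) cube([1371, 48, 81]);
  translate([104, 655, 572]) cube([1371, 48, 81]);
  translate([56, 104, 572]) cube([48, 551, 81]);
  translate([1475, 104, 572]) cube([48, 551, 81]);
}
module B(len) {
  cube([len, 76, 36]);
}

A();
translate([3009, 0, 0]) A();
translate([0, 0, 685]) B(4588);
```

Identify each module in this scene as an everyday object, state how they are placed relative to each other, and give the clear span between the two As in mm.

A is a table. B is a beam. A beam spans the tops of two tables. The clear span between the two tables is 1430 mm.

Second table starts at x = 3009; first ends at x = 1579; clear span = 3009 − 1579 = 1430 mm.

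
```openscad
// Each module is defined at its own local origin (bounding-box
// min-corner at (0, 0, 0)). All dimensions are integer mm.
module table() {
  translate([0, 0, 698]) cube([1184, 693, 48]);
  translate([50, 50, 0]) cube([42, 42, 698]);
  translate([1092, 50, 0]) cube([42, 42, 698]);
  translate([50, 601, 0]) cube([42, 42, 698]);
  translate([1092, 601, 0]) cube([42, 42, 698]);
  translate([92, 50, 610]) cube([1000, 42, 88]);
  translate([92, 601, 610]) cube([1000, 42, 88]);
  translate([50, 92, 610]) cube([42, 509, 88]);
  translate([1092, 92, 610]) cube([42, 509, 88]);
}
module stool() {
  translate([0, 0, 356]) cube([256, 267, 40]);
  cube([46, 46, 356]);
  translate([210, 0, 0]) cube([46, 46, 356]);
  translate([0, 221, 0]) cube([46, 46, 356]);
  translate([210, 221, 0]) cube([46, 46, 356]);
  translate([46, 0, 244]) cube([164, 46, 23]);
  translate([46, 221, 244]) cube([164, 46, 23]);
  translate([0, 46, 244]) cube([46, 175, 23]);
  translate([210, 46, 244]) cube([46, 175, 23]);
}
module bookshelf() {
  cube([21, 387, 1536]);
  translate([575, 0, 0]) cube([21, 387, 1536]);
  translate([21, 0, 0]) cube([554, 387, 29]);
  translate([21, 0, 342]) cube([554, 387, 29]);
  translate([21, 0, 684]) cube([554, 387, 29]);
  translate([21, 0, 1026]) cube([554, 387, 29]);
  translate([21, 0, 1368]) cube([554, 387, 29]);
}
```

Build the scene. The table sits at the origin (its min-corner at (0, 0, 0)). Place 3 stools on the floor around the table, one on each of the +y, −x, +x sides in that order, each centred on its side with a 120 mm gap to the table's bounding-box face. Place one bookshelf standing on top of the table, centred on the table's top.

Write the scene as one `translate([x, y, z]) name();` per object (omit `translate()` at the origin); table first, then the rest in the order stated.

table();
translate([464, 813, 0]) stool();
translate([-376, 213, 0]) stool();
translate([1304, 213, 0]) stool();
translate([294, 153, 746]) bookshelf();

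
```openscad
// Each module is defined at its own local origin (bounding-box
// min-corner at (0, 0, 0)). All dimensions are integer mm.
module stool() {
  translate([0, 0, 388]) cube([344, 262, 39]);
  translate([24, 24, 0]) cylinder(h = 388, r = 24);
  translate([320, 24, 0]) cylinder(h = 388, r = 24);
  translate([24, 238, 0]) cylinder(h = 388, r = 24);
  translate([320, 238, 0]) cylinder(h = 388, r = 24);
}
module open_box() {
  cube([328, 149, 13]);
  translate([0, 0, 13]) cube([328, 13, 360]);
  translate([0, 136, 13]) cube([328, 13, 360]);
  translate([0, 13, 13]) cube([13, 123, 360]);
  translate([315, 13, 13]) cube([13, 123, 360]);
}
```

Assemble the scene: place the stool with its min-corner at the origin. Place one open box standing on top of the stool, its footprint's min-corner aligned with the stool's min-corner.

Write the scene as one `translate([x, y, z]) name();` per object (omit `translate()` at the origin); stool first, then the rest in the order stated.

stool();
translate([0, 0, 427]) open_box();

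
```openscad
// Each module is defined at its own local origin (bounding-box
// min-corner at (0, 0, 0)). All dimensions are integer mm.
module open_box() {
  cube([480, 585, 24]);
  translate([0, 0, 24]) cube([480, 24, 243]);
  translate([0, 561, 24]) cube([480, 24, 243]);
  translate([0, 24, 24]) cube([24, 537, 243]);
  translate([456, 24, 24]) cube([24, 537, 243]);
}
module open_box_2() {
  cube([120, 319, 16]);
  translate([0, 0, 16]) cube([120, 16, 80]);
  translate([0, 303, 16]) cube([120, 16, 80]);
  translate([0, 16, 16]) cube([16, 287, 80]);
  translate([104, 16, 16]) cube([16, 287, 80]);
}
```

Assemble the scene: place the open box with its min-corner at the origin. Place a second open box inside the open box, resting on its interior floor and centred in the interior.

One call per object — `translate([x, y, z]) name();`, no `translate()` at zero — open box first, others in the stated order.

open_box();
translate([180, 133, 24]) open_box_2();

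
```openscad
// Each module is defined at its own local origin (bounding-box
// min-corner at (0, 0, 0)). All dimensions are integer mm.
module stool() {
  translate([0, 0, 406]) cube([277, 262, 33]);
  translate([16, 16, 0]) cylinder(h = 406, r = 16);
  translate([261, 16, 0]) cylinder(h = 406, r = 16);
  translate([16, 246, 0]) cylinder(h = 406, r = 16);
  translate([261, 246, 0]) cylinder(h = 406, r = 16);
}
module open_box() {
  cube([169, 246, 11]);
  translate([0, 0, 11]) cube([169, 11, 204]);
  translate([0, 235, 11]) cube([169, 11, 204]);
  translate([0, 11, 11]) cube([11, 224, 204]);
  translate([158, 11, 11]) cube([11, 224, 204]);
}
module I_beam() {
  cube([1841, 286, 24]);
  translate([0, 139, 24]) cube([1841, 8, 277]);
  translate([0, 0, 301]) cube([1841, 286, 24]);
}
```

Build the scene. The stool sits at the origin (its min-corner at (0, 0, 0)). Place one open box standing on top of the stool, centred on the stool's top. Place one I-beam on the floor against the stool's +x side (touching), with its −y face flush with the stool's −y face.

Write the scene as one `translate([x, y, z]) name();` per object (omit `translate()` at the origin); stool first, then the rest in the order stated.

stool();
translate([54, 8, 439]) open_box();
translate([277, 0, 0]) I_beam();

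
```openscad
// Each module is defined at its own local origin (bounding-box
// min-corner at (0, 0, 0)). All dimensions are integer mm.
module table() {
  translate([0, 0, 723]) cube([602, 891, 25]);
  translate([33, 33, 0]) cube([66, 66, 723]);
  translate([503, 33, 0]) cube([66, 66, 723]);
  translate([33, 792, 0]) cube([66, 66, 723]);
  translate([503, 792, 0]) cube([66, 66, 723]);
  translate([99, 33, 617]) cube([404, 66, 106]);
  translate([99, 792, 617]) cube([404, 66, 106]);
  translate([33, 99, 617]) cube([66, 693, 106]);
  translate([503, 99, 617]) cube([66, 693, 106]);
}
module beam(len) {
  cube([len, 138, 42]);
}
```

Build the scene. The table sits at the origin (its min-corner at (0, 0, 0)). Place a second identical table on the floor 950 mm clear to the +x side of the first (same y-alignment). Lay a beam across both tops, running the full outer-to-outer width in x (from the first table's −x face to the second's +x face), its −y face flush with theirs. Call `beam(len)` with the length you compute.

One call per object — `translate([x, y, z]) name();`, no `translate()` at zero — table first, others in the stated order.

table();
translate([1552, 0, 0]) table();
translate([0, 0, 748]) beam(2154);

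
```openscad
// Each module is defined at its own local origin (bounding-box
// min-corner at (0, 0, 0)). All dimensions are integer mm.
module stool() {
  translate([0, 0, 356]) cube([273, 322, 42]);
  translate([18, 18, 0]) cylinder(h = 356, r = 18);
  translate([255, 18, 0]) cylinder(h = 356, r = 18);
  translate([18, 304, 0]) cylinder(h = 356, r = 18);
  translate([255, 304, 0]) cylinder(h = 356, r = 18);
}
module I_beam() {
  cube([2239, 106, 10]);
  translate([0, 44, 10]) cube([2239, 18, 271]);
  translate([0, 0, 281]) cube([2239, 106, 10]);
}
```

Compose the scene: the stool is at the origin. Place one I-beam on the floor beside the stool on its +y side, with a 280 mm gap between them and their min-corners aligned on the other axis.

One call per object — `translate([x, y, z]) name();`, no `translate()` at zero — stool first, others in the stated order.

stool();
translate([0, 602, 0]) I_beam();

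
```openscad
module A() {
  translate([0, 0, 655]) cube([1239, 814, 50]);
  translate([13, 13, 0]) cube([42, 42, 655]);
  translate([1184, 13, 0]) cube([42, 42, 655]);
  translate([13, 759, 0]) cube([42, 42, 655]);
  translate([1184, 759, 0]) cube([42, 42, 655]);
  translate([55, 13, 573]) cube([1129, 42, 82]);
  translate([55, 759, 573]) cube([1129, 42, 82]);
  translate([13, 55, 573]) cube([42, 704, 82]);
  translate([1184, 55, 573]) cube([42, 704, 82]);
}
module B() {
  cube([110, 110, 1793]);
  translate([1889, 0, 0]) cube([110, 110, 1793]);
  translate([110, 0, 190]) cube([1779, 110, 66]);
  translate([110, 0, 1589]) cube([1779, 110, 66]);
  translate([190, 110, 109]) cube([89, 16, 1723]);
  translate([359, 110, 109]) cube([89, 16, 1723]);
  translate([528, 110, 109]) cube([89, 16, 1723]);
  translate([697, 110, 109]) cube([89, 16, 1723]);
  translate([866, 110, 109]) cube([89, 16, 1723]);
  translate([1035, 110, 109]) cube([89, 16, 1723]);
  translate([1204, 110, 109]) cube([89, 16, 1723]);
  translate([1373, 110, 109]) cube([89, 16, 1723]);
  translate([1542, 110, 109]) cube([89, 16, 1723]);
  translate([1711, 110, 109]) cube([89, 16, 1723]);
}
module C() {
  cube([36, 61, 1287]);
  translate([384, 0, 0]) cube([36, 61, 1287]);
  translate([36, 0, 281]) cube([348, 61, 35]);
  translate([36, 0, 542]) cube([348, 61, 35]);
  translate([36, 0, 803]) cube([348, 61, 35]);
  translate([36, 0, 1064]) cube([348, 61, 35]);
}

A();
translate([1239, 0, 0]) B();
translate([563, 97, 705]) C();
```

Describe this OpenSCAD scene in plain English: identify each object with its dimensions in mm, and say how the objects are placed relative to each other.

A is a rectangular dining table. The top is 1239×814×50 mm with its upper surface at z = 705 mm. It stands on four 42×42 mm square legs, each inset 13 mm from the nearest pair of top edges, running from the floor to the underside of the top. Four apron rails, 42 mm thick and 82 mm tall, run between adjacent legs with their top edges flush with the underside of the top and their outer faces flush with the legs' outer faces.

B is a fence section. Two 110×110 mm posts, 1793 mm tall, stand on the floor with a clear span of 1779 mm between their inner faces. Two horizontal rails of 110×66 mm section span the gap between the posts with their undersides at z = 190 mm and z = 1589 mm, flush with the posts' −y face. 10 pickets, each 89 mm wide, 16 mm thick and 1723 mm tall, are fixed to the +y face of the rails with their bottoms at z = 109 mm, evenly spaced across the span with equal gaps (rounded down to the nearest mm) at the −x end and between each pair — any rounding remainder accumulates at the +x end.

C is a straight ladder. Two 36×61 mm vertical rails, 1287 mm tall, stand 420 mm apart (outside-to-outside) with their front faces coplanar on the −y side. 4 rungs, each 61 mm deep and 35 mm tall, span between the inner faces of the rails, front faces flush with the rails. The lowest rung's underside is at z = 281 mm and rungs are spaced 261 mm apart (underside to underside).

The fence section is against the table's +x side, with their −y faces flush. The ladder is on top of the table.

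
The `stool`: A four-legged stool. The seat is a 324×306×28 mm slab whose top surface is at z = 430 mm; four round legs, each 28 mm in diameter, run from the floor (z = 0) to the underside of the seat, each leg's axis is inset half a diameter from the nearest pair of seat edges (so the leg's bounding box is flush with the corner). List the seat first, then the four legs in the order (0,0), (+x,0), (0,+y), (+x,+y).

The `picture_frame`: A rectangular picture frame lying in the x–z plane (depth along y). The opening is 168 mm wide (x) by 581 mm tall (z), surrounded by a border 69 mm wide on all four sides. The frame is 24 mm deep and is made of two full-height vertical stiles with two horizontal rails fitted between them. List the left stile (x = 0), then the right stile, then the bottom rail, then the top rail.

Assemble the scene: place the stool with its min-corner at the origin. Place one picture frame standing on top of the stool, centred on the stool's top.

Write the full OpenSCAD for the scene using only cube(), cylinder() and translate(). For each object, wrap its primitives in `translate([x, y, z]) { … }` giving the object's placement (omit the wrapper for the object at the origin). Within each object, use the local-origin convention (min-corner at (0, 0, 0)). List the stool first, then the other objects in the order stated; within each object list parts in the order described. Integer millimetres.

translate([0, 0, 402]) cube([324, 306, 28]);
translate([14, 14, 0]) cylinder(h = 402, r = 14);
translate([310, 14, 0]) cylinder(h = 402, r = 14);
translate([14, 292, 0]) cylinder(h = 402, r = 14);
translate([310, 292, 0]) cylinder(h = 402, r = 14);
translate([9, 141, 430]) {
  cube([69, 24, 719]);
  translate([237, 0, 0]) cube([69, 24, 719]);
  translate([69, 0, 0]) cube([168, 24, 69]);
  translate([69, 0, 650]) cube([168, 24, 69]);
}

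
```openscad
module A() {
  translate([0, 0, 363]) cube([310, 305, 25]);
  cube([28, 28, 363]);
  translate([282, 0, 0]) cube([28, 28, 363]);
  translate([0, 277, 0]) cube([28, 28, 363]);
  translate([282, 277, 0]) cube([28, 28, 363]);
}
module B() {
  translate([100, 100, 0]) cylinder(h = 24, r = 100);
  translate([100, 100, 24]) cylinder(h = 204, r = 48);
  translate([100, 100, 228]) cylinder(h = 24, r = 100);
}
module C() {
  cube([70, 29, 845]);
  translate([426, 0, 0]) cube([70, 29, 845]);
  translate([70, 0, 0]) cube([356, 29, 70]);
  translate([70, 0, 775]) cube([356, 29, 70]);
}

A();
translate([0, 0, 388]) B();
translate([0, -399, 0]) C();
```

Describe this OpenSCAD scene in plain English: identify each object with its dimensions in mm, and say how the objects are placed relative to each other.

A is a simple wooden stool: a rectangular seat 310 mm (x) by 305 mm (y), 25 mm thick, top face at z = 388 mm, on four square legs, each 28×28 mm in cross-section. The legs rest on z = 0, each flush with a corner of the seat.

B is a spool: two coaxial disc flanges of radius 100 mm and thickness 24 mm, joined by a core cylinder of radius 48 mm and height 204 mm. The lower flange rests on z = 0 and the three cylinders share a vertical axis.

C is a rectangular picture frame lying in the x–z plane (depth along y). The opening is 356 mm wide (x) by 705 mm tall (z), surrounded by a border 70 mm wide on all four sides. The frame is 29 mm deep and is made of two full-height vertical stiles with two horizontal rails fitted between them.

The spool is on top of the stool. The picture frame is on the floor beside the stool on its −y side.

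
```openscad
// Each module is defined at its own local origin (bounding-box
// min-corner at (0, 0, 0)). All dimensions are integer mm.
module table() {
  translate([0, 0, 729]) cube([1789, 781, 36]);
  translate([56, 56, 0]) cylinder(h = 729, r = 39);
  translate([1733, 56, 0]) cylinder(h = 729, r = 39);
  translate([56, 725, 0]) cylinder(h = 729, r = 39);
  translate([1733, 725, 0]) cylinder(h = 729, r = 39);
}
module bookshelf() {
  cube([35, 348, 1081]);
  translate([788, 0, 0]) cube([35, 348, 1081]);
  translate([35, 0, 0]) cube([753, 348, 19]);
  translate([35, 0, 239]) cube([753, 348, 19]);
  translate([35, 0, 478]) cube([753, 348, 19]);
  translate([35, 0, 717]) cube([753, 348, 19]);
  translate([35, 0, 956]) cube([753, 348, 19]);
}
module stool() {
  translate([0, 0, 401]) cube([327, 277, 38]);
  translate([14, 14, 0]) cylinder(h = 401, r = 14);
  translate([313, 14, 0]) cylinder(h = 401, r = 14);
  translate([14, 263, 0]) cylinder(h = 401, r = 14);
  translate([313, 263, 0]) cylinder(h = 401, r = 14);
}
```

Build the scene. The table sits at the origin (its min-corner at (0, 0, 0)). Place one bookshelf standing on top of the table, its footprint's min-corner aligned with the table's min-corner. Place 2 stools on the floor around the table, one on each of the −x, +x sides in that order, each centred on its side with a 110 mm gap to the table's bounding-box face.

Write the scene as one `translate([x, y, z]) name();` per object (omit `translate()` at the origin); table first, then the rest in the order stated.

table();
translate([0, 0, 765]) bookshelf();
translate([-437, 252, 0]) stool();
translate([1899, 252, 0]) stool();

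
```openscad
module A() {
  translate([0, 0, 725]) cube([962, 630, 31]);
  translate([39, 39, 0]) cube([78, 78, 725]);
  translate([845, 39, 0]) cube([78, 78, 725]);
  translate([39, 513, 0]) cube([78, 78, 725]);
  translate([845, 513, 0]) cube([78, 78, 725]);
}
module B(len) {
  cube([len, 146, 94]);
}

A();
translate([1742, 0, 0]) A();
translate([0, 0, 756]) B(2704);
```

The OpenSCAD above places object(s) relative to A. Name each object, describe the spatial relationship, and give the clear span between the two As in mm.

A is a table. B is a beam. A beam spans the tops of two tables. The clear span between the two tables is 780 mm.

Second table starts at x = 1742; first ends at x = 962; clear span = 1742 − 962 = 780 mm.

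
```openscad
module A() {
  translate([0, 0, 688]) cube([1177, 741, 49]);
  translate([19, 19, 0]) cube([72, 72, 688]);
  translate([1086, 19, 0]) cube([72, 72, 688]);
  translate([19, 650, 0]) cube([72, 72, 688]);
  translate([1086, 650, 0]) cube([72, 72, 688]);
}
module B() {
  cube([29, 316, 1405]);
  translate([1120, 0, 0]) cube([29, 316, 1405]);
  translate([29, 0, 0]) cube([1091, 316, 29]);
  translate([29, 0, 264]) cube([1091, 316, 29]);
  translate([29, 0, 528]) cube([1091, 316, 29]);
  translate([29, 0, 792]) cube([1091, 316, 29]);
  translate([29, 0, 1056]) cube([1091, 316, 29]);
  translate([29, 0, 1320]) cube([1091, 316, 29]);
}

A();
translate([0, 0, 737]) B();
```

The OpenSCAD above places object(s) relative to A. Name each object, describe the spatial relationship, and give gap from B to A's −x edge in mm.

A is a table. B is a bookshelf. The bookshelf is on top of the table. The gap from the bookshelf to the table's −x edge is 0 mm.

The bookshelf's min-x is at 0; the table's min-x is 0; gap = 0 mm.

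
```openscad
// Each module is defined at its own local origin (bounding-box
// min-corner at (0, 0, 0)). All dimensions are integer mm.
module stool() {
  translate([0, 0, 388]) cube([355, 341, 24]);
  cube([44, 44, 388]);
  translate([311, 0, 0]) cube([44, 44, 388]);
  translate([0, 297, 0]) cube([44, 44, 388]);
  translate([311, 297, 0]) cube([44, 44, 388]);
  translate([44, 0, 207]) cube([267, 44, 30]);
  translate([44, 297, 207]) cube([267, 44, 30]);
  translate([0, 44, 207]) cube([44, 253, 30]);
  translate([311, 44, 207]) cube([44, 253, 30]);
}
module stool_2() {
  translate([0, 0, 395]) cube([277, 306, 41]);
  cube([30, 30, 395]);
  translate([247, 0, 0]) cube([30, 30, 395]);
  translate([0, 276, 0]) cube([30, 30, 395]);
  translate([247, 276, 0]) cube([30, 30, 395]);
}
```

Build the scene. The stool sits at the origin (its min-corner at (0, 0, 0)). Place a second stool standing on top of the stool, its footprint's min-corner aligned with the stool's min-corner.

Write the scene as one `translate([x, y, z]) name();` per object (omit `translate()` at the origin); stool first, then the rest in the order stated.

stool();
translate([0, 0, 412]) stool_2();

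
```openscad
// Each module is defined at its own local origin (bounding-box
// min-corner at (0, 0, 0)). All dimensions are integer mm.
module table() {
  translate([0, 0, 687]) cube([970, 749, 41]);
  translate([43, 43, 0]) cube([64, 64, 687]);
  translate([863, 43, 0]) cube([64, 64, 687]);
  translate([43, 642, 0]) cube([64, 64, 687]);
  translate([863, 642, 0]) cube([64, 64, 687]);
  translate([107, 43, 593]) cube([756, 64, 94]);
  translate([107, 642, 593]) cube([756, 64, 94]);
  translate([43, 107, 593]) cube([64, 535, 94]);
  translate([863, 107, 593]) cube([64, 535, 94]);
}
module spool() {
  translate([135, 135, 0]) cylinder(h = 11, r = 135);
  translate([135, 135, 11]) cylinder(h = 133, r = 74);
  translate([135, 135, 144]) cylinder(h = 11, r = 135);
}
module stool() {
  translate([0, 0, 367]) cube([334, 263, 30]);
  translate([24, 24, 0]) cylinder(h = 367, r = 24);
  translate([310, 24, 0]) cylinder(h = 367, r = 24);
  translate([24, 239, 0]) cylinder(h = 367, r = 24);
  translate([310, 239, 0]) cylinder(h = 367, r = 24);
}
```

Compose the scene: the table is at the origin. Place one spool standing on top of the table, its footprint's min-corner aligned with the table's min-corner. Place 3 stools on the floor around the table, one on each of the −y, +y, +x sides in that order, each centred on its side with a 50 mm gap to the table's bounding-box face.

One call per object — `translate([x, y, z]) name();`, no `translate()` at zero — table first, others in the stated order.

table();
translate([0, 0, 728]) spool();
translate([318, -313, 0]) stool();
translate([318, 799, 0]) stool();
translate([1020, 243, 0]) stool();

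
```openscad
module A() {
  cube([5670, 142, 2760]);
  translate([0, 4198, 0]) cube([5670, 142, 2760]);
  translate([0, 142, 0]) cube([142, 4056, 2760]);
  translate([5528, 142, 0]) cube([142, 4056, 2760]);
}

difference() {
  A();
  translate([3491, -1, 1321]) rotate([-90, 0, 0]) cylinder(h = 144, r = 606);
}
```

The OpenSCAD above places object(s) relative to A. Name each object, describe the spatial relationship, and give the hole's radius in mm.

A is a house frame. The house frame has a circular hole through its front wall. The hole's radius is 606 mm.

The subtracted cylinder has r = 606 mm.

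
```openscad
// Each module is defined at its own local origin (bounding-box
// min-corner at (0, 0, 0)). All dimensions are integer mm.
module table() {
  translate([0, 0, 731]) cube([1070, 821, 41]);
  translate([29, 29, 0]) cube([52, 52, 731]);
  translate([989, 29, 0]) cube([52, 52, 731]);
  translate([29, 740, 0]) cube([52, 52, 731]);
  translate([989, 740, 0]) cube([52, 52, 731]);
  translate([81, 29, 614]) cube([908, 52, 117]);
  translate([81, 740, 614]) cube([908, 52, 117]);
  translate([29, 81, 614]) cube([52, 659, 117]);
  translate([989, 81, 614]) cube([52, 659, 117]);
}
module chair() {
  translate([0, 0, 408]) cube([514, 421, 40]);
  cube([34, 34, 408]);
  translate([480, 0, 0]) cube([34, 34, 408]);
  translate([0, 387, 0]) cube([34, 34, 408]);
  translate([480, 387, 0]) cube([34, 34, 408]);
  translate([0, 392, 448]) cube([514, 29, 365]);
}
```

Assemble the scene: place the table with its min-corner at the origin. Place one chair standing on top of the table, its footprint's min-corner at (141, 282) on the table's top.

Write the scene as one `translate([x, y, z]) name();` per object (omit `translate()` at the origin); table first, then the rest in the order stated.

table();
translate([141, 282, 772]) chair();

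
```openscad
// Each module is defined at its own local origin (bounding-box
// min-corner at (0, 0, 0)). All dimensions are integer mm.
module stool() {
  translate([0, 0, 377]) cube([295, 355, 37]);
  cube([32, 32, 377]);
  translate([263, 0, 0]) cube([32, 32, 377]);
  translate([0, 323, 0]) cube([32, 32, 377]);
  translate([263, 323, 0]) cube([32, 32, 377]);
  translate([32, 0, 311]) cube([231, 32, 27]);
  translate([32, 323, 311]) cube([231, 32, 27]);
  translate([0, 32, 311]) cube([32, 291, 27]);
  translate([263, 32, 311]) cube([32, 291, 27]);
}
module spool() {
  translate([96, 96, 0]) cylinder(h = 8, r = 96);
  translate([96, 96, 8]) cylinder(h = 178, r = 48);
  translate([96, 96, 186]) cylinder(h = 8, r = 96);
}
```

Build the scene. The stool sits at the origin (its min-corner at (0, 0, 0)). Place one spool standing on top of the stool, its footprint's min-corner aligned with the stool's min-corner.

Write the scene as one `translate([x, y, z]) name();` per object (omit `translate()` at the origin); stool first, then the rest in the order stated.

stool();
translate([0, 0, 414]) spool();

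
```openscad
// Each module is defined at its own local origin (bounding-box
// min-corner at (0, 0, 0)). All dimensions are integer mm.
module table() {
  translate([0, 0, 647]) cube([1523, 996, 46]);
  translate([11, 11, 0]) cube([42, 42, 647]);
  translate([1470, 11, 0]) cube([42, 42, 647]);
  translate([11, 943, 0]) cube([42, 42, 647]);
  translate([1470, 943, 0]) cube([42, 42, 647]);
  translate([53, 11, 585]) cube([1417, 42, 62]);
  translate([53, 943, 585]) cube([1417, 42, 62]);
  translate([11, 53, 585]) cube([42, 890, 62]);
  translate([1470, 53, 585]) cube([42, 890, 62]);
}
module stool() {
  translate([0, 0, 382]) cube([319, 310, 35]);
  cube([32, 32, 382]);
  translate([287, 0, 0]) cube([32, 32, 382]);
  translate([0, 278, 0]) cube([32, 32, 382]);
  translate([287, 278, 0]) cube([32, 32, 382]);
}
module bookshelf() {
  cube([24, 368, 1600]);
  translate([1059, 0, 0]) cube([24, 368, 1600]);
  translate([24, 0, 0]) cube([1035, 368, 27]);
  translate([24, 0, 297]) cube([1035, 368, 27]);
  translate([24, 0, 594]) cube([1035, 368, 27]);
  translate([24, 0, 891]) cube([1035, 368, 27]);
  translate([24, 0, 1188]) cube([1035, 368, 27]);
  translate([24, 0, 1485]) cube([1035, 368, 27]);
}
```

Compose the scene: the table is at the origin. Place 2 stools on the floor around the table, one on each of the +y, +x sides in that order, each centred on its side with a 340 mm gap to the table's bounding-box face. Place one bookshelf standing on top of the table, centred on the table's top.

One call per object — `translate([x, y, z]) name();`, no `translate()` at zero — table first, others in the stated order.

table();
translate([602, 1336, 0]) stool();
translate([1863, 343, 0]) stool();
translate([220, 314, 693]) bookshelf();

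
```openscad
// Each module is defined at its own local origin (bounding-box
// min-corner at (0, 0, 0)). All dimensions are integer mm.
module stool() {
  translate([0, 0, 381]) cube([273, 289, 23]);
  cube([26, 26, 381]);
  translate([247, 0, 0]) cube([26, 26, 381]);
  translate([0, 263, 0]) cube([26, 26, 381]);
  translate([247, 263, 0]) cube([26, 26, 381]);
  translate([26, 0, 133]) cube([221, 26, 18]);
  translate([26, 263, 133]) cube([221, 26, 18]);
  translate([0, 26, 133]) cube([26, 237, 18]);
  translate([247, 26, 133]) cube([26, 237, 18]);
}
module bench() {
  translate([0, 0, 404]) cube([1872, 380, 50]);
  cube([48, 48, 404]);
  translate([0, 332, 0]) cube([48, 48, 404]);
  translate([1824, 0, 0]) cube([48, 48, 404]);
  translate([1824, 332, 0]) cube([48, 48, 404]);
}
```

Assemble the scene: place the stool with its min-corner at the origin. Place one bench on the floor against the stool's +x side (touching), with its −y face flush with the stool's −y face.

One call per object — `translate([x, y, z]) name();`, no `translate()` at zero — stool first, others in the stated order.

stool();
translate([273, 0, 0]) bench();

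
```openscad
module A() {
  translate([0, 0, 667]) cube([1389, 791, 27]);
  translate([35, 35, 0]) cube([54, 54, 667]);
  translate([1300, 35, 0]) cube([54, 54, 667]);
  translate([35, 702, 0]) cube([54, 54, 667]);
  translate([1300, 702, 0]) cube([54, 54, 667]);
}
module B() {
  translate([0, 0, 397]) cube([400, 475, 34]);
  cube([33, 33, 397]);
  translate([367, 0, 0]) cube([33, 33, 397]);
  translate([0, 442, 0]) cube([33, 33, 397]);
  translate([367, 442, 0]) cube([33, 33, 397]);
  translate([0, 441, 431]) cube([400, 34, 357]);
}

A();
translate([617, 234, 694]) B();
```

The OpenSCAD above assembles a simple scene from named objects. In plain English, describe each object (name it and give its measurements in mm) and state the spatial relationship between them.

A is a rectangular dining table. The top is 1389×791×27 mm with its upper surface at z = 694 mm. It stands on four 54×54 mm square legs, each inset 35 mm from the nearest pair of top edges, running from the floor to the underside of the top.

B is a chair. The seat is a 400×475×34 mm slab with its top at z = 431 mm, on four 33×33 mm corner legs (flush with the seat edges, standing on z = 0). A flat backrest 34 mm thick, 357 mm tall, spans the full seat width and rises from the seat top along its +y edge, rear face flush with the rear of the seat.

The chair is on top of the table.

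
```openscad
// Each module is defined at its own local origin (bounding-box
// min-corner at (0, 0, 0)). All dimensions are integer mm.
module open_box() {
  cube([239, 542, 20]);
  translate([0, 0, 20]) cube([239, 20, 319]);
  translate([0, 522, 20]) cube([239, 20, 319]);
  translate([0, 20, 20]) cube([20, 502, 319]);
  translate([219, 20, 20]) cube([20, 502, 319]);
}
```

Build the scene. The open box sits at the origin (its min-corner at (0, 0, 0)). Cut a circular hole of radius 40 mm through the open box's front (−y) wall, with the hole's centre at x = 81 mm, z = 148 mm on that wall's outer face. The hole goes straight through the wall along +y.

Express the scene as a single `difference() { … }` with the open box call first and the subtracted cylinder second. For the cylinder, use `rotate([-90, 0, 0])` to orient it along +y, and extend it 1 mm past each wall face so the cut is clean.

difference() {
  open_box();
  translate([81, -1, 148]) rotate([-90, 0, 0]) cylinder(h = 22, r = 40);
}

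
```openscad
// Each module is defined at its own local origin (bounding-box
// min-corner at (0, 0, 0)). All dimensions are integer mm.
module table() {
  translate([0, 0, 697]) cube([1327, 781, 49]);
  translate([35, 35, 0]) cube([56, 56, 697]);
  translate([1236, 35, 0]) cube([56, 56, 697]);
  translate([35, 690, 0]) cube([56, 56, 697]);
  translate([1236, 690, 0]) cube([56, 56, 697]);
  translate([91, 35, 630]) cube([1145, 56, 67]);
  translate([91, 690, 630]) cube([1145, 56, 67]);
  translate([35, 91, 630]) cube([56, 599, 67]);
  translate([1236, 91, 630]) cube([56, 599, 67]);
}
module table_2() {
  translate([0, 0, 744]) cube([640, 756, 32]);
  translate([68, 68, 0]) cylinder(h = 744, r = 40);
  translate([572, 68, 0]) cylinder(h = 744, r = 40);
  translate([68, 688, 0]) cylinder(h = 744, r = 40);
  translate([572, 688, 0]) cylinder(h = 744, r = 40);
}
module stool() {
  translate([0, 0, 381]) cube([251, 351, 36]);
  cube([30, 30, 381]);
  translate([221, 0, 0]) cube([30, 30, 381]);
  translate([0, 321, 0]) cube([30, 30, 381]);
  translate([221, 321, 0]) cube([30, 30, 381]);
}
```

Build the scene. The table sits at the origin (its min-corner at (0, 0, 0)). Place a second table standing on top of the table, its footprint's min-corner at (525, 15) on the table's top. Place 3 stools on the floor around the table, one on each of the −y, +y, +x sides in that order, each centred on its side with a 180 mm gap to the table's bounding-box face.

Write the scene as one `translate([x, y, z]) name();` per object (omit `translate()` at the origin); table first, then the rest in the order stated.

table();
translate([525, 15, 746]) table_2();
translate([538, -531, 0]) stool();
translate([538, 961, 0]) stool();
translate([1507, 215, 0]) stool();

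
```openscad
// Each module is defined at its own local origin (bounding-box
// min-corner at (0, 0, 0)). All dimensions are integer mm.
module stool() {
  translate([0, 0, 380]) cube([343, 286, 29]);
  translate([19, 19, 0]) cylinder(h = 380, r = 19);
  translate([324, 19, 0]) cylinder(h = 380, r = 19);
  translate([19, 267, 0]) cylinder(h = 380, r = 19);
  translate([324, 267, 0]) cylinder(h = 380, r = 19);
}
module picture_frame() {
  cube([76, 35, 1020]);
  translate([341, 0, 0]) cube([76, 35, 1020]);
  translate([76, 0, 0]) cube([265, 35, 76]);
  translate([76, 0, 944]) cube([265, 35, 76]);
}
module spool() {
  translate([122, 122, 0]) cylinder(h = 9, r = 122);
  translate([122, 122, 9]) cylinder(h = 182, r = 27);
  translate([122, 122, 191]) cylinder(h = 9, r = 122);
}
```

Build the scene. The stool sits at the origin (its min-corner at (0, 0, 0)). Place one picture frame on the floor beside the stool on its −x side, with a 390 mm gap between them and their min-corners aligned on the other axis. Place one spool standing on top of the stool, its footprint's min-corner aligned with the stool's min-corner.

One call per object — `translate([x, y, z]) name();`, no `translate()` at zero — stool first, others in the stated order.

stool();
translate([-807, 0, 0]) picture_frame();
translate([0, 0, 409]) spool();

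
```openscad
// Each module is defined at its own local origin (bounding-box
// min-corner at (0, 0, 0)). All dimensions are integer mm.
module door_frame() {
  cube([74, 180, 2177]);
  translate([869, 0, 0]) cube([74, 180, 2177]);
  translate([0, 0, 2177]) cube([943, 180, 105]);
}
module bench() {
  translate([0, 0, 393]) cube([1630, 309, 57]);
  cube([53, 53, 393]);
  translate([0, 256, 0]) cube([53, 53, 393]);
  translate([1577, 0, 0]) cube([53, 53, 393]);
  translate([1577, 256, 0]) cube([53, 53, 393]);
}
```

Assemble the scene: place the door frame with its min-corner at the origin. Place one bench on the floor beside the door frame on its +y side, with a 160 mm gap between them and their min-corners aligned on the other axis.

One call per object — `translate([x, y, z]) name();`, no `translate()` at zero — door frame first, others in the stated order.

door_frame();
translate([0, 340, 0]) bench();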